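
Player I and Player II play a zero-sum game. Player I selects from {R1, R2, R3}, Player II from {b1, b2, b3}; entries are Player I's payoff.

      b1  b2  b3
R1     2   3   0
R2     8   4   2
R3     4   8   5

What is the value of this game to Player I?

Row minima: R1 → 0, R2 → 2, R3 → 4; maximin = 4.
Column maxima: b1 → 8, b2 → 8, b3 → 5; minimax = 5.
4 ≠ 5, so there is no saddle point; optimal play is mixed.
R1 is strictly dominated by R2, so Player I never plays it.
b2 is strictly dominated by b3 (it gives Player I strictly more in every row), so Player II never plays it.
On the remaining 2×2 (R2, R3 vs b1, b3):
Let Player I play R2 with probability p. Expected payoff against b1: 8p + 4(1−p) = 4p + 4; against b3: 2p + 5(1−p) = −3p + 5.
Setting these equal: 4p + 4 = −3p + 5 ⇒ 7p = 1 ⇒ p = 1/7, and the value is (4)·(1/7) + 4 = 32/7.
For Player II: with q = P(b1), equating R2's and R3's payoffs gives 6q + 2 = −q + 5 ⇒ q = 3/7.

32/7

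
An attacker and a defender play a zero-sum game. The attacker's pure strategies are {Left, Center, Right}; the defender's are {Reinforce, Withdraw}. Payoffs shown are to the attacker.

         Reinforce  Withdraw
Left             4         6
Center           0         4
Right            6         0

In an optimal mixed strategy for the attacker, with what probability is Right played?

Row minima: Left → 4, Center → 0, Right → 0; maximin = 4.
Column maxima: Reinforce → 6, Withdraw → 6; minimax = 6.
4 ≠ 6, so there is no saddle point; optimal play is mixed.
Center is strictly dominated by Left, so the attacker never plays it.
On the remaining 2×2 (Left, Right vs Reinforce, Withdraw):
Let the attacker play Left with probability p. Expected payoff against Reinforce: 4p + 6(1−p) = −2p + 6; against Withdraw: 6p + 0(1−p) = 6p.
Setting these equal: −2p + 6 = 6p ⇒ −8p = -6 ⇒ p = 3/4, and the value is (-2)·(3/4) + 6 = 9/2.
For the defender: with q = P(Reinforce), equating Left's and Right's payoffs gives −2q + 6 = 6q ⇒ q = 3/4.

1/4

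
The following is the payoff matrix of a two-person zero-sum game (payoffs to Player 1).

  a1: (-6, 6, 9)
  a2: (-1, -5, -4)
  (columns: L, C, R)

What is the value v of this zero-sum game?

Row minima: a1 → -6, a2 → -5; maximin = -5.
Column maxima: L → -1, C → 6, R → 9; minimax = -1.
-5 ≠ -1, so there is no saddle point; optimal play is mixed.
R is strictly dominated by C (it gives Player 1 strictly more in every row), so Player 2 never plays it.
On the remaining 2×2 (a1, a2 vs L, C):
Let Player 1 play a1 with probability p. Expected payoff against L: (-6)p + (-1)(1−p) = −5p − 1; against C: 6p + (-5)(1−p) = 11p − 5.
Setting these equal: −5p − 1 = 11p − 5 ⇒ −16p = -4 ⇒ p = 1/4, and the value is (-5)·(1/4) − 1 = -9/4.
For Player 2: with q = P(L), equating a1's and a2's payoffs gives −12q + 6 = 4q − 5 ⇒ q = 11/16.

-9/4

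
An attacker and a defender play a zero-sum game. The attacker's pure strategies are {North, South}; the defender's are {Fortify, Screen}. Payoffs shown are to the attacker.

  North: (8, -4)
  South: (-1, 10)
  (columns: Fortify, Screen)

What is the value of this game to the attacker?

76/23

Row minima: North → -4, South → -1; maximin = -1.
Column maxima: Fortify → 8, Screen → 10; minimax = 8.
-1 ≠ 8, so there is no saddle point; optimal play is mixed.
Let the attacker play North with probability p. Expected payoff against Fortify: 8p + (-1)(1−p) = 9p − 1; against Screen: (-4)p + 10(1−p) = −14p + 10.
Setting these equal: 9p − 1 = −14p + 10 ⇒ 23p = 11 ⇒ p = 11/23, and the value is (9)·(11/23) − 1 = 76/23.
For the defender: with q = P(Fortify), equating North's and South's payoffs gives 12q − 4 = −11q + 10 ⇒ q = 14/23.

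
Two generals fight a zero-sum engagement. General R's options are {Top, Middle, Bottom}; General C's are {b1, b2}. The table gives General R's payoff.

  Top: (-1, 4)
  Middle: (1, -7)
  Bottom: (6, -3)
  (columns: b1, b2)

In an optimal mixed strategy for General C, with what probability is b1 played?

1/2

Row minima: Top → -1, Middle → -7, Bottom → -3; maximin = -1.
Column maxima: b1 → 6, b2 → 4; minimax = 4.
-1 ≠ 4, so there is no saddle point; optimal play is mixed.
Middle is strictly dominated by Bottom, so General R never plays it.
On the remaining 2×2 (Top, Bottom vs b1, b2):
Let General R play Top with probability p. Expected payoff against b1: (-1)p + 6(1−p) = −7p + 6; against b2: 4p + (-3)(1−p) = 7p − 3.
Setting these equal: −7p + 6 = 7p − 3 ⇒ −14p = -9 ⇒ p = 9/14, and the value is (-7)·(9/14) + 6 = 3/2.
For General C: with q = P(b1), equating Top's and Bottom's payoffs gives −5q + 4 = 9q − 3 ⇒ q = 1/2.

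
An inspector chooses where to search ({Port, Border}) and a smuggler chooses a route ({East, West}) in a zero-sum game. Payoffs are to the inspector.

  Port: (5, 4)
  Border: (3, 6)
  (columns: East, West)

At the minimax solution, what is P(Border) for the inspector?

1/4

Row minima: Port → 4, Border → 3; maximin = 4.
Column maxima: East → 5, West → 6; minimax = 5.
4 ≠ 5, so there is no saddle point; optimal play is mixed.
Let the inspector play Port with probability p. Expected payoff against East: 5p + 3(1−p) = 2p + 3; against West: 4p + 6(1−p) = −2p + 6.
Setting these equal: 2p + 3 = −2p + 6 ⇒ 4p = 3 ⇒ p = 3/4, and the value is (2)·(3/4) + 3 = 9/2.
For the smuggler: with q = P(East), equating Port's and Border's payoffs gives q + 4 = −3q + 6 ⇒ q = 1/2.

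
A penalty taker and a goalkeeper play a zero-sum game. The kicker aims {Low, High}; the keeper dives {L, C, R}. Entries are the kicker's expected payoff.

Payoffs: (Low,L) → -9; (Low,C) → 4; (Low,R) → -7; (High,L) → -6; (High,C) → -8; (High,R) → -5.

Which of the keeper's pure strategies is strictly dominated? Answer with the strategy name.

R

L holds the kicker's payoff strictly below R in every row: -9 < -7, -6 < -5.
So R is strictly dominated for the keeper.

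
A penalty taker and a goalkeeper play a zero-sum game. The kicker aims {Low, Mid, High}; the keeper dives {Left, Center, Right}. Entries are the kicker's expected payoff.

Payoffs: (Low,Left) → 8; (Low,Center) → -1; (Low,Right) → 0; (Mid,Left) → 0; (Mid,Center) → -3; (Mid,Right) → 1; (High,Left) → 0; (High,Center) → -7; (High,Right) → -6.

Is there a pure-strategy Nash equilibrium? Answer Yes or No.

Row minima: Low → -1, Mid → -3, High → -7; maximin = -1.
Column maxima: Left → 8, Center → -1, Right → 1; minimax = -1.
maximin = minimax = -1, so a saddle point exists.

Yes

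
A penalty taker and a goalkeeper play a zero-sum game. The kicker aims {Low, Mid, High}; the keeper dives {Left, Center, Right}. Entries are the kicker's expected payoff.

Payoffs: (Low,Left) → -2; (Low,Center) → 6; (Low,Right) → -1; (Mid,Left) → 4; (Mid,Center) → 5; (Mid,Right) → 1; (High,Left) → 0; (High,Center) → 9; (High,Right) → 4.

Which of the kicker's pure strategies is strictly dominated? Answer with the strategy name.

Low

High gives a strictly higher payoff than Low against every column: 0 > -2, 9 > 6, 4 > -1.
So Low is strictly dominated and the kicker never plays it.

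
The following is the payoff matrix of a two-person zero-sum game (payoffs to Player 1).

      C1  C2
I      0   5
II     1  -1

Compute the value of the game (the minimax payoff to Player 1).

5/7

Row minima: I → 0, II → -1; maximin = 0.
Column maxima: C1 → 1, C2 → 5; minimax = 1.
0 ≠ 1, so there is no saddle point; optimal play is mixed.
Let Player 1 play I with probability p. Expected payoff against C1: 0p + 1(1−p) = −p + 1; against C2: 5p + (-1)(1−p) = 6p − 1.
Setting these equal: −p + 1 = 6p − 1 ⇒ −7p = -2 ⇒ p = 2/7, and the value is (-1)·(2/7) + 1 = 5/7.
For Player 2: with q = P(C1), equating I's and II's payoffs gives −5q + 5 = 2q − 1 ⇒ q = 6/7.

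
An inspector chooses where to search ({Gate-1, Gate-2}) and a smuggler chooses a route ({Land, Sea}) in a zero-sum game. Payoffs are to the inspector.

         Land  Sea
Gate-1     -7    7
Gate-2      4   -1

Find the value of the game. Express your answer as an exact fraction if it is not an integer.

21/19

Row minima: Gate-1 → -7, Gate-2 → -1; maximin = -1.
Column maxima: Land → 4, Sea → 7; minimax = 4.
-1 ≠ 4, so there is no saddle point; optimal play is mixed.
Let the inspector play Gate-1 with probability p. Expected payoff against Land: (-7)p + 4(1−p) = −11p + 4; against Sea: 7p + (-1)(1−p) = 8p − 1.
Setting these equal: −11p + 4 = 8p − 1 ⇒ −19p = -5 ⇒ p = 5/19, and the value is (-11)·(5/19) + 4 = 21/19.
For the smuggler: with q = P(Land), equating Gate-1's and Gate-2's payoffs gives −14q + 7 = 5q − 1 ⇒ q = 8/19.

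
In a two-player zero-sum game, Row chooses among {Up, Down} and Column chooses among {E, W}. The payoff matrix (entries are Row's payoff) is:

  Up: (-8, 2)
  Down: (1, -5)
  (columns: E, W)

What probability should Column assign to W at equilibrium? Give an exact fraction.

Row minima: Up → -8, Down → -5; maximin = -5.
Column maxima: E → 1, W → 2; minimax = 1.
-5 ≠ 1, so there is no saddle point; optimal play is mixed.
Let Row play Up with probability p. Expected payoff against E: (-8)p + 1(1−p) = −9p + 1; against W: 2p + (-5)(1−p) = 7p − 5.
Setting these equal: −9p + 1 = 7p − 5 ⇒ −16p = -6 ⇒ p = 3/8, and the value is (-9)·(3/8) + 1 = -19/8.
For Column: with q = P(E), equating Up's and Down's payoffs gives −10q + 2 = 6q − 5 ⇒ q = 7/16.

9/16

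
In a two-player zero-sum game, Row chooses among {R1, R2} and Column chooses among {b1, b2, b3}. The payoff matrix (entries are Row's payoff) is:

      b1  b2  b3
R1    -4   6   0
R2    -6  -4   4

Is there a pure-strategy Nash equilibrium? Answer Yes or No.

Row minima: R1 → -4, R2 → -6; maximin = -4.
Column maxima: b1 → -4, b2 → 6, b3 → 4; minimax = -4.
maximin = minimax = -4, so a saddle point exists.

Yes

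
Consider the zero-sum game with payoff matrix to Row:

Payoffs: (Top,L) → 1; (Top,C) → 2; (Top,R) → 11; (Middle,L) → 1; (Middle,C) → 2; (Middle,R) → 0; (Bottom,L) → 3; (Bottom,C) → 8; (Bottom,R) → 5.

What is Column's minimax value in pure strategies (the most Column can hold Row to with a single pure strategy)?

Column maxima: L → 3, C → 8, R → 11.
The smallest of these is 3.

3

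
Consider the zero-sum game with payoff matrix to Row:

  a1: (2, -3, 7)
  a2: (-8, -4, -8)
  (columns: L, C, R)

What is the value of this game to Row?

Row minima: a1 → -3, a2 → -8; maximin = -3.
Column maxima: L → 2, C → -3, R → 7; minimax = -3.
Since maximin = minimax = -3, there is a saddle point and the value is -3.

-3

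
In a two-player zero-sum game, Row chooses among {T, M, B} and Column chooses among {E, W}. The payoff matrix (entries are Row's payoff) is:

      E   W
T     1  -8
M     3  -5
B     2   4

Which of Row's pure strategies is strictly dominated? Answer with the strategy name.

T

M gives a strictly higher payoff than T against every column: 3 > 1, -5 > -8.
So T is strictly dominated and Row never plays it.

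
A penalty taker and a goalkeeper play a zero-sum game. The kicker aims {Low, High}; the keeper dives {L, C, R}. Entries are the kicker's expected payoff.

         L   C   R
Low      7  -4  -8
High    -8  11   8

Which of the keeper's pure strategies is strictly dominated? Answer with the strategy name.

R holds the kicker's payoff strictly below C in every row: -8 < -4, 8 < 11.
So C is strictly dominated for the keeper.

C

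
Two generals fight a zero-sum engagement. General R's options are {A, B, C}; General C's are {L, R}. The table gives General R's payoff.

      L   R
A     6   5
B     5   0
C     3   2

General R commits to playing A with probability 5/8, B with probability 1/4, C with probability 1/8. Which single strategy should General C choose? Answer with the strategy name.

If General C plays L, General R's expected payoff is (5/8)·6 + (1/4)·5 + (1/8)·3 = 43/8.
If General C plays R, General R's expected payoff is (5/8)·5 + (1/4)·0 + (1/8)·2 = 27/8.
General C minimizes General R's payoff; the smallest is 27/8, so the best response is R.

R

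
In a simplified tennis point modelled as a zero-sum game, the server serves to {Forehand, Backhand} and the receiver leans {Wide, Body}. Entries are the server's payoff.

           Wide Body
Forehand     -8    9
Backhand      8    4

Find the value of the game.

Row minima: Forehand → -8, Backhand → 4; maximin = 4.
Column maxima: Wide → 8, Body → 9; minimax = 8.
4 ≠ 8, so there is no saddle point; optimal play is mixed.
Let the server play Forehand with probability p. Expected payoff against Wide: (-8)p + 8(1−p) = −16p + 8; against Body: 9p + 4(1−p) = 5p + 4.
Setting these equal: −16p + 8 = 5p + 4 ⇒ −21p = -4 ⇒ p = 4/21, and the value is (-16)·(4/21) + 8 = 104/21.
For the receiver: with q = P(Wide), equating Forehand's and Backhand's payoffs gives −17q + 9 = 4q + 4 ⇒ q = 5/21.

104/21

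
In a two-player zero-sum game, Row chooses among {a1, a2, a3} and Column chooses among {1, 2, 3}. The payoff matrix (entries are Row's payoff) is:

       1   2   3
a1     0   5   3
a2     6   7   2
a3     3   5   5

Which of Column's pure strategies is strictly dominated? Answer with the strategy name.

2

1 holds Row's payoff strictly below 2 in every row: 0 < 5, 6 < 7, 3 < 5.
So 2 is strictly dominated for Column.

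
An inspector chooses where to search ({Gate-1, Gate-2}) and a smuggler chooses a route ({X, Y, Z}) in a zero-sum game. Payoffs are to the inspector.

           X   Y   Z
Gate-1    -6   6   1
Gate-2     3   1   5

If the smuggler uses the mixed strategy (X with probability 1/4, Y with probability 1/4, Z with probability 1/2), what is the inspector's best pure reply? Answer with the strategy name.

Gate-2

Expected payoff of Gate-1: (1/4)·(-6) + (1/4)·6 + (1/2)·1 = 1/2.
Expected payoff of Gate-2: (1/4)·3 + (1/4)·1 + (1/2)·5 = 7/2.
The largest is 7/2, so the inspector's best response is Gate-2.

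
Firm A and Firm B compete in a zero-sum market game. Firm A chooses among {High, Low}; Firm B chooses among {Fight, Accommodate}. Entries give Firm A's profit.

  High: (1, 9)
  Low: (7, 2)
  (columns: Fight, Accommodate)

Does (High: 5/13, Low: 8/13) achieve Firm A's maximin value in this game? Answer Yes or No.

Yes

Against Fight this mix gives (5/13)·1 + (8/13)·7 = 61/13.
Against Accommodate this mix gives (5/13)·9 + (8/13)·2 = 61/13.
All of Firm B's active replies (Fight, Accommodate) yield 61/13, and no column does worse for Firm A. The mix makes Firm B indifferent and guarantees 61/13, so it is optimal.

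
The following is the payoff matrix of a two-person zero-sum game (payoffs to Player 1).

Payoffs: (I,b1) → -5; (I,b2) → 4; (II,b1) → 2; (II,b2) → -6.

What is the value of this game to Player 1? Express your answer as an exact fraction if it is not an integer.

Row minima: I → -5, II → -6; maximin = -5.
Column maxima: b1 → 2, b2 → 4; minimax = 2.
-5 ≠ 2, so there is no saddle point; optimal play is mixed.
Let Player 1 play I with probability p. Expected payoff against b1: (-5)p + 2(1−p) = −7p + 2; against b2: 4p + (-6)(1−p) = 10p − 6.
Setting these equal: −7p + 2 = 10p − 6 ⇒ −17p = -8 ⇒ p = 8/17, and the value is (-7)·(8/17) + 2 = -22/17.
For Player 2: with q = P(b1), equating I's and II's payoffs gives −9q + 4 = 8q − 6 ⇒ q = 10/17.

-22/17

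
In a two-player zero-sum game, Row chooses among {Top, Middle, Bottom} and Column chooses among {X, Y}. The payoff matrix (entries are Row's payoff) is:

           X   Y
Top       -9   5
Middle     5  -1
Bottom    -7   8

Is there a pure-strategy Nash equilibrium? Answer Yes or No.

No

Row minima: Top → -9, Middle → -1, Bottom → -7; maximin = -1.
Column maxima: X → 5, Y → 8; minimax = 5.
-1 ≠ 5, so no pure-strategy equilibrium exists.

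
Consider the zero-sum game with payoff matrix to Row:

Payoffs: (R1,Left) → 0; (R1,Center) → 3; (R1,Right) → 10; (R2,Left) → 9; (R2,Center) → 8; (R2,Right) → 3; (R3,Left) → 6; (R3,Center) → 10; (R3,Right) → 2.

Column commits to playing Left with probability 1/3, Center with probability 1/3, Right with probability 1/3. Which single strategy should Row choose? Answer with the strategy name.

R2

Expected payoff of R1: (1/3)·0 + (1/3)·3 + (1/3)·10 = 13/3.
Expected payoff of R2: (1/3)·9 + (1/3)·8 + (1/3)·3 = 20/3.
Expected payoff of R3: (1/3)·6 + (1/3)·10 + (1/3)·2 = 6.
The largest is 20/3, so Row's best response is R2.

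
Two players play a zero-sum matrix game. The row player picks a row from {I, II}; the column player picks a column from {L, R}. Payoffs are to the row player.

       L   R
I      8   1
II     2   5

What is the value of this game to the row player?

Row minima: I → 1, II → 2; maximin = 2.
Column maxima: L → 8, R → 5; minimax = 5.
2 ≠ 5, so there is no saddle point; optimal play is mixed.
Let the row player play I with probability p. Expected payoff against L: 8p + 2(1−p) = 6p + 2; against R: 1p + 5(1−p) = −4p + 5.
Setting these equal: 6p + 2 = −4p + 5 ⇒ 10p = 3 ⇒ p = 3/10, and the value is (6)·(3/10) + 2 = 19/5.
For the column player: with q = P(L), equating I's and II's payoffs gives 7q + 1 = −3q + 5 ⇒ q = 2/5.

19/5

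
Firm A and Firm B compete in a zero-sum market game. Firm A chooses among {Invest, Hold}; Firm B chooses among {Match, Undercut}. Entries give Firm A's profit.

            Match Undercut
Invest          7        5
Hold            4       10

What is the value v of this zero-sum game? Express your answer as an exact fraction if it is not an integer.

25/4

Row minima: Invest → 5, Hold → 4; maximin = 5.
Column maxima: Match → 7, Undercut → 10; minimax = 7.
5 ≠ 7, so there is no saddle point; optimal play is mixed.
Let Firm A play Invest with probability p. Expected payoff against Match: 7p + 4(1−p) = 3p + 4; against Undercut: 5p + 10(1−p) = −5p + 10.
Setting these equal: 3p + 4 = −5p + 10 ⇒ 8p = 6 ⇒ p = 3/4, and the value is (3)·(3/4) + 4 = 25/4.
For Firm B: with q = P(Match), equating Invest's and Hold's payoffs gives 2q + 5 = −6q + 10 ⇒ q = 5/8.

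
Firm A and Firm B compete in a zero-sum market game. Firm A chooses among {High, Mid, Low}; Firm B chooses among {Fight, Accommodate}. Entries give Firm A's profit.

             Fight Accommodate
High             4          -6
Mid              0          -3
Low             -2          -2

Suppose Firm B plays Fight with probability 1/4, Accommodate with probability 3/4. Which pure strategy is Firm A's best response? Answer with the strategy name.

Low

Expected payoff of High: (1/4)·4 + (3/4)·(-6) = -7/2.
Expected payoff of Mid: (1/4)·0 + (3/4)·(-3) = -9/4.
Expected payoff of Low: (1/4)·(-2) + (3/4)·(-2) = -2.
The largest is -2, so Firm A's best response is Low.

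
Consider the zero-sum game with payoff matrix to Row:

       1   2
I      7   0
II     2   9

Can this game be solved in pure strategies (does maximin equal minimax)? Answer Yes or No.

No

Row minima: I → 0, II → 2; maximin = 2.
Column maxima: 1 → 7, 2 → 9; minimax = 7.
2 ≠ 7, so no pure-strategy equilibrium exists.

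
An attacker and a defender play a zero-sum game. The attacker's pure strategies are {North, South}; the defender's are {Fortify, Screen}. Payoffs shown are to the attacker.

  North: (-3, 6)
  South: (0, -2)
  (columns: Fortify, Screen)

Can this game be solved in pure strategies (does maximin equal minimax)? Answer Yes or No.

Row minima: North → -3, South → -2; maximin = -2.
Column maxima: Fortify → 0, Screen → 6; minimax = 0.
-2 ≠ 0, so no pure-strategy equilibrium exists.

No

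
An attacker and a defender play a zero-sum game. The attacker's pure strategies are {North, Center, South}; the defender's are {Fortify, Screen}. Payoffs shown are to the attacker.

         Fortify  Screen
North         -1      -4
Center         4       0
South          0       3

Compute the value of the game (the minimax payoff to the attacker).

Row minima: North → -4, Center → 0, South → 0; maximin = 0.
Column maxima: Fortify → 4, Screen → 3; minimax = 3.
0 ≠ 3, so there is no saddle point; optimal play is mixed.
North is strictly dominated by Center, so the attacker never plays it.
On the remaining 2×2 (Center, South vs Fortify, Screen):
Let the attacker play Center with probability p. Expected payoff against Fortify: 4p + 0(1−p) = 4p; against Screen: 0p + 3(1−p) = −3p + 3.
Setting these equal: 4p = −3p + 3 ⇒ 7p = 3 ⇒ p = 3/7, and the value is (4)·(3/7) = 12/7.
For the defender: with q = P(Fortify), equating Center's and South's payoffs gives 4q = −3q + 3 ⇒ q = 3/7.

12/7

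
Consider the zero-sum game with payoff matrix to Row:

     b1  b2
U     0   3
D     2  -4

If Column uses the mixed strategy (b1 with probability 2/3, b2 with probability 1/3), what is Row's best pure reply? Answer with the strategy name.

U

Expected payoff of U: (2/3)·0 + (1/3)·3 = 1.
Expected payoff of D: (2/3)·2 + (1/3)·(-4) = 0.
The largest is 1, so Row's best response is U.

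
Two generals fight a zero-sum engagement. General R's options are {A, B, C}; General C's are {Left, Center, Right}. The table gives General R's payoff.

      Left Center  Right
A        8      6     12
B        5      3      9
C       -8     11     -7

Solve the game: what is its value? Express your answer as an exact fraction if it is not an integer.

Row minima: A → 6, B → 3, C → -8; maximin = 6.
Column maxima: Left → 8, Center → 11, Right → 12; minimax = 8.
6 ≠ 8, so there is no saddle point; optimal play is mixed.
B is strictly dominated by A, so General R never plays it.
Right is strictly dominated by Left (it gives General R strictly more in every row), so General C never plays it.
On the remaining 2×2 (A, C vs Left, Center):
Let General R play A with probability p. Expected payoff against Left: 8p + (-8)(1−p) = 16p − 8; against Center: 6p + 11(1−p) = −5p + 11.
Setting these equal: 16p − 8 = −5p + 11 ⇒ 21p = 19 ⇒ p = 19/21, and the value is (16)·(19/21) − 8 = 136/21.
For General C: with q = P(Left), equating A's and C's payoffs gives 2q + 6 = −19q + 11 ⇒ q = 5/21.

136/21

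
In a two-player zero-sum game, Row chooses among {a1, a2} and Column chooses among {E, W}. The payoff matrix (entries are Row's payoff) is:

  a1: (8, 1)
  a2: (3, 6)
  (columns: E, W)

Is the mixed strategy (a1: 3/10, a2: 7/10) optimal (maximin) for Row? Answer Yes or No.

Yes

Against E this mix gives (3/10)·8 + (7/10)·3 = 9/2.
Against W this mix gives (3/10)·1 + (7/10)·6 = 9/2.
All of Column's active replies (E, W) yield 9/2, and no column does worse for Row. The mix makes Column indifferent and guarantees 9/2, so it is optimal.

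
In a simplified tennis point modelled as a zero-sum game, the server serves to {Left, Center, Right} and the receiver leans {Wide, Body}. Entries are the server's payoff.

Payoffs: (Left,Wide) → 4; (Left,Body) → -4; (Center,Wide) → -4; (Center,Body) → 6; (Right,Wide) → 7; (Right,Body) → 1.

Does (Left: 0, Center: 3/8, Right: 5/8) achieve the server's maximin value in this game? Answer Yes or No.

Against Wide this mix gives (3/8)·(-4) + (5/8)·7 = 23/8.
Against Body this mix gives (3/8)·6 + (5/8)·1 = 23/8.
All of the receiver's active replies (Wide, Body) yield 23/8, and no column does worse for the server. The mix makes the receiver indifferent and guarantees 23/8, so it is optimal.

Yes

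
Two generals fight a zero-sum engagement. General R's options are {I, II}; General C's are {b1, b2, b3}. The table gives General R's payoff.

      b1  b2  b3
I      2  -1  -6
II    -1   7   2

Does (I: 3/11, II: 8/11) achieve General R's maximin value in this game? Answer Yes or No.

Yes

Against b1 this mix gives (3/11)·2 + (8/11)·(-1) = -2/11.
Against b2 this mix gives (3/11)·(-1) + (8/11)·7 = 53/11.
Against b3 this mix gives (3/11)·(-6) + (8/11)·2 = -2/11.
All of General C's active replies (b1, b3) yield -2/11, and no column does worse for General R. The mix makes General C indifferent and guarantees -2/11, so it is optimal.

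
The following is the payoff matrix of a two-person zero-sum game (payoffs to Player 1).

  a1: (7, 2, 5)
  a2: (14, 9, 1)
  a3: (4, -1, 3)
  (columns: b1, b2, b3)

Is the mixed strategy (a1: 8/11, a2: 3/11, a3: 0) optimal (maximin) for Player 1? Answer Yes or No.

Against b1 this mix gives (8/11)·7 + (3/11)·14 = 98/11.
Against b2 this mix gives (8/11)·2 + (3/11)·9 = 43/11.
Against b3 this mix gives (8/11)·5 + (3/11)·1 = 43/11.
All of Player 2's active replies (b2, b3) yield 43/11, and no column does worse for Player 1. The mix makes Player 2 indifferent and guarantees 43/11, so it is optimal.

Yes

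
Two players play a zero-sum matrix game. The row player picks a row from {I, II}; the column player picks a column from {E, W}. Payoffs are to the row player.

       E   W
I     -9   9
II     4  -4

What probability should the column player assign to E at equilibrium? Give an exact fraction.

Row minima: I → -9, II → -4; maximin = -4.
Column maxima: E → 4, W → 9; minimax = 4.
-4 ≠ 4, so there is no saddle point; optimal play is mixed.
Let the row player play I with probability p. Expected payoff against E: (-9)p + 4(1−p) = −13p + 4; against W: 9p + (-4)(1−p) = 13p − 4.
Setting these equal: −13p + 4 = 13p − 4 ⇒ −26p = -8 ⇒ p = 4/13, and the value is (-13)·(4/13) + 4 = 0.
For the column player: with q = P(E), equating I's and II's payoffs gives −18q + 9 = 8q − 4 ⇒ q = 1/2.

1/2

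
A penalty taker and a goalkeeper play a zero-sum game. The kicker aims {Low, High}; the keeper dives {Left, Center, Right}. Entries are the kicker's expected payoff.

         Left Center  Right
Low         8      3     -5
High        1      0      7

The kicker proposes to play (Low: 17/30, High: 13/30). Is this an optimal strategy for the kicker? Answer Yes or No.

No

Against Left this mix gives (17/30)·8 + (13/30)·1 = 149/30.
Against Center this mix gives (17/30)·3 + (13/30)·0 = 17/10.
Against Right this mix gives (17/30)·(-5) + (13/30)·7 = 1/5.
The keeper will play Right, holding the kicker to 1/5. Shifting weight toward the row that does better against Right would raise this floor (the equalizing mix achieves 7/5 against both Right and Center), so the proposed strategy is not optimal.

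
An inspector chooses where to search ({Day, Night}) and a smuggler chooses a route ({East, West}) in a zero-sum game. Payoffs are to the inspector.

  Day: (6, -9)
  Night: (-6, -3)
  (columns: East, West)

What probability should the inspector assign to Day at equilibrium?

1/6

Row minima: Day → -9, Night → -6; maximin = -6.
Column maxima: East → 6, West → -3; minimax = -3.
-6 ≠ -3, so there is no saddle point; optimal play is mixed.
Let the inspector play Day with probability p. Expected payoff against East: 6p + (-6)(1−p) = 12p − 6; against West: (-9)p + (-3)(1−p) = −6p − 3.
Setting these equal: 12p − 6 = −6p − 3 ⇒ 18p = 3 ⇒ p = 1/6, and the value is (12)·(1/6) − 6 = -4.
For the smuggler: with q = P(East), equating Day's and Night's payoffs gives 15q − 9 = −3q − 3 ⇒ q = 1/3.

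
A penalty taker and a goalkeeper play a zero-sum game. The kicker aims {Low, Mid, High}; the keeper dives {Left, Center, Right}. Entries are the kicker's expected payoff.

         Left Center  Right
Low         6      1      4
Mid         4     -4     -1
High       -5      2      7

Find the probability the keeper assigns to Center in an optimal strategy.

11/12

Row minima: Low → 1, Mid → -4, High → -5; maximin = 1.
Column maxima: Left → 6, Center → 2, Right → 7; minimax = 2.
1 ≠ 2, so there is no saddle point; optimal play is mixed.
Mid is strictly dominated by Low, so the kicker never plays it.
Right is strictly dominated by Center (it gives the kicker strictly more in every row), so the keeper never plays it.
On the remaining 2×2 (Low, High vs Left, Center):
Let the kicker play Low with probability p. Expected payoff against Left: 6p + (-5)(1−p) = 11p − 5; against Center: 1p + 2(1−p) = −p + 2.
Setting these equal: 11p − 5 = −p + 2 ⇒ 12p = 7 ⇒ p = 7/12, and the value is (11)·(7/12) − 5 = 17/12.
For the keeper: with q = P(Left), equating Low's and High's payoffs gives 5q + 1 = −7q + 2 ⇒ q = 1/12.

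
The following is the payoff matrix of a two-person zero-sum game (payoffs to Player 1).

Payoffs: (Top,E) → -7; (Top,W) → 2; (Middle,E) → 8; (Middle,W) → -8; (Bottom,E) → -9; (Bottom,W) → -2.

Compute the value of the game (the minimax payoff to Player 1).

-8/5

Row minima: Top → -7, Middle → -8, Bottom → -9; maximin = -7.
Column maxima: E → 8, W → 2; minimax = 2.
-7 ≠ 2, so there is no saddle point; optimal play is mixed.
Bottom is strictly dominated by Top, so Player 1 never plays it.
On the remaining 2×2 (Top, Middle vs E, W):
Let Player 1 play Top with probability p. Expected payoff against E: (-7)p + 8(1−p) = −15p + 8; against W: 2p + (-8)(1−p) = 10p − 8.
Setting these equal: −15p + 8 = 10p − 8 ⇒ −25p = -16 ⇒ p = 16/25, and the value is (-15)·(16/25) + 8 = -8/5.
For Player 2: with q = P(E), equating Top's and Middle's payoffs gives −9q + 2 = 16q − 8 ⇒ q = 2/5.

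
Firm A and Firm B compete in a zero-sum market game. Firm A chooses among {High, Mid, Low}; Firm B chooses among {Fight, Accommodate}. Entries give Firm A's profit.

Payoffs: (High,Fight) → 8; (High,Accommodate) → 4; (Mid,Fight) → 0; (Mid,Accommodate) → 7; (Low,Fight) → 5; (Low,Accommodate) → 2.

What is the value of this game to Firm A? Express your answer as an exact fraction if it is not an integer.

56/11

Row minima: High → 4, Mid → 0, Low → 2; maximin = 4.
Column maxima: Fight → 8, Accommodate → 7; minimax = 7.
4 ≠ 7, so there is no saddle point; optimal play is mixed.
Low is strictly dominated by High, so Firm A never plays it.
On the remaining 2×2 (High, Mid vs Fight, Accommodate):
Let Firm A play High with probability p. Expected payoff against Fight: 8p + 0(1−p) = 8p; against Accommodate: 4p + 7(1−p) = −3p + 7.
Setting these equal: 8p = −3p + 7 ⇒ 11p = 7 ⇒ p = 7/11, and the value is (8)·(7/11) = 56/11.
For Firm B: with q = P(Fight), equating High's and Mid's payoffs gives 4q + 4 = −7q + 7 ⇒ q = 3/11.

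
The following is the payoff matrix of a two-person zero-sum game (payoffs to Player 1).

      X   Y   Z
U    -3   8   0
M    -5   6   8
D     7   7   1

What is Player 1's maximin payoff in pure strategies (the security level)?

1

Row minima: U → -3, M → -5, D → 1.
The best of these is 1.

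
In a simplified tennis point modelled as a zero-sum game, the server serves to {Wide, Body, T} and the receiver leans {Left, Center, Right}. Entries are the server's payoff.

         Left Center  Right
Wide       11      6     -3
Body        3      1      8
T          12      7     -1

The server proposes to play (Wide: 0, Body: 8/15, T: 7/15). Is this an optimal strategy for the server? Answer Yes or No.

Against Left this mix gives (8/15)·3 + (7/15)·12 = 36/5.
Against Center this mix gives (8/15)·1 + (7/15)·7 = 19/5.
Against Right this mix gives (8/15)·8 + (7/15)·(-1) = 19/5.
All of the receiver's active replies (Center, Right) yield 19/5, and no column does worse for the server. The mix makes the receiver indifferent and guarantees 19/5, so it is optimal.

Yes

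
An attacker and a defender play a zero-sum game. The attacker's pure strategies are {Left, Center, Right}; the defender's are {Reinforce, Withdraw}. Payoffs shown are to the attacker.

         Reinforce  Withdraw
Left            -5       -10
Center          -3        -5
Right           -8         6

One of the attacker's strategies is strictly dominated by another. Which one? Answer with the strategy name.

Left

Center gives a strictly higher payoff than Left against every column: -3 > -5, -5 > -10.
So Left is strictly dominated and the attacker never plays it.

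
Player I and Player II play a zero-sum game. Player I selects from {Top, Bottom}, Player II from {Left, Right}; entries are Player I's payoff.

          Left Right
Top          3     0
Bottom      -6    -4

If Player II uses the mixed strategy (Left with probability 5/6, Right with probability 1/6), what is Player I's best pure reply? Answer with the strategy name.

Top

Expected payoff of Top: (5/6)·3 + (1/6)·0 = 5/2.
Expected payoff of Bottom: (5/6)·(-6) + (1/6)·(-4) = -17/3.
The largest is 5/2, so Player I's best response is Top.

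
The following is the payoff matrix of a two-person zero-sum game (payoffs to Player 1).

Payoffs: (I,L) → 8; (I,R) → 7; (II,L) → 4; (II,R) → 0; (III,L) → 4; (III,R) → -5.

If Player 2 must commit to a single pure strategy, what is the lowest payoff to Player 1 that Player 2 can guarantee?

Column maxima: L → 8, R → 7.
The smallest of these is 7.

7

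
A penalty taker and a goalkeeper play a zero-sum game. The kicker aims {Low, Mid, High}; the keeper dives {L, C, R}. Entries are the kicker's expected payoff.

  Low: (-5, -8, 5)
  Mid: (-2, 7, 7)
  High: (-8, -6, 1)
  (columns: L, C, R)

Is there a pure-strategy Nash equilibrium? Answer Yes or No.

Yes

Row minima: Low → -8, Mid → -2, High → -8; maximin = -2.
Column maxima: L → -2, C → 7, R → 7; minimax = -2.
maximin = minimax = -2, so a saddle point exists.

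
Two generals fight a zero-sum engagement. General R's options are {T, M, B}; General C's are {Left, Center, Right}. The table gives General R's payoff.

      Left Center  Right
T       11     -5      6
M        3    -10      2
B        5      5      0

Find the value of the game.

15/8

Row minima: T → -5, M → -10, B → 0; maximin = 0.
Column maxima: Left → 11, Center → 5, Right → 6; minimax = 5.
0 ≠ 5, so there is no saddle point; optimal play is mixed.
M is strictly dominated by T, so General R never plays it.
Left is strictly dominated by Right (it gives General R strictly more in every row), so General C never plays it.
On the remaining 2×2 (T, B vs Center, Right):
Let General R play T with probability p. Expected payoff against Center: (-5)p + 5(1−p) = −10p + 5; against Right: 6p + 0(1−p) = 6p.
Setting these equal: −10p + 5 = 6p ⇒ −16p = -5 ⇒ p = 5/16, and the value is (-10)·(5/16) + 5 = 15/8.
For General C: with q = P(Center), equating T's and B's payoffs gives −11q + 6 = 5q ⇒ q = 3/8.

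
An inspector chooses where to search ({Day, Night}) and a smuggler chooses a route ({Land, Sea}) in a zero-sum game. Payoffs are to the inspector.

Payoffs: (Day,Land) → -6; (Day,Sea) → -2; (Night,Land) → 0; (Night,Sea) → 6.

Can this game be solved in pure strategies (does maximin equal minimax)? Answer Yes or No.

Row minima: Day → -6, Night → 0; maximin = 0.
Column maxima: Land → 0, Sea → 6; minimax = 0.
maximin = minimax = 0, so a saddle point exists.

Yes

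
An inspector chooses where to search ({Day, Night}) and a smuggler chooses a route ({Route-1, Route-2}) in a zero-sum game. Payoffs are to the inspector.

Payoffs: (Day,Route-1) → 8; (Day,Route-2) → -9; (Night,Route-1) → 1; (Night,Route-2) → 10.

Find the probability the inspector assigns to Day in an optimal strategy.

9/26

Row minima: Day → -9, Night → 1; maximin = 1.
Column maxima: Route-1 → 8, Route-2 → 10; minimax = 8.
1 ≠ 8, so there is no saddle point; optimal play is mixed.
Let the inspector play Day with probability p. Expected payoff against Route-1: 8p + 1(1−p) = 7p + 1; against Route-2: (-9)p + 10(1−p) = −19p + 10.
Setting these equal: 7p + 1 = −19p + 10 ⇒ 26p = 9 ⇒ p = 9/26, and the value is (7)·(9/26) + 1 = 89/26.
For the smuggler: with q = P(Route-1), equating Day's and Night's payoffs gives 17q − 9 = −9q + 10 ⇒ q = 19/26.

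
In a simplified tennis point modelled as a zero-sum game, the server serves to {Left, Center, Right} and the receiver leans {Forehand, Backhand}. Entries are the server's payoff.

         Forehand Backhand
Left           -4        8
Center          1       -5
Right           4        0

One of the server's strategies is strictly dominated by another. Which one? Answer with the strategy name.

Center

Right gives a strictly higher payoff than Center against every column: 4 > 1, 0 > -5.
So Center is strictly dominated and the server never plays it.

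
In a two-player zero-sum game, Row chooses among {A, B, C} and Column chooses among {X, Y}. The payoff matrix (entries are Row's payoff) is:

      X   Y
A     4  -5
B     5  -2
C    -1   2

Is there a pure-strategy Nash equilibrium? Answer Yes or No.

Row minima: A → -5, B → -2, C → -1; maximin = -1.
Column maxima: X → 5, Y → 2; minimax = 2.
-1 ≠ 2, so no pure-strategy equilibrium exists.

No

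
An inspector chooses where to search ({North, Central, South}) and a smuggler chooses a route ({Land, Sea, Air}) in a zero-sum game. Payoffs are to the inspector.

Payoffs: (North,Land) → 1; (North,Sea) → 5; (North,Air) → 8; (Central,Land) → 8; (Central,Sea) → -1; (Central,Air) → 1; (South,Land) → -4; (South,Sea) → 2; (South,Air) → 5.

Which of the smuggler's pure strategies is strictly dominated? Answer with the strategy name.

Sea holds the inspector's payoff strictly below Air in every row: 5 < 8, -1 < 1, 2 < 5.
So Air is strictly dominated for the smuggler.

Air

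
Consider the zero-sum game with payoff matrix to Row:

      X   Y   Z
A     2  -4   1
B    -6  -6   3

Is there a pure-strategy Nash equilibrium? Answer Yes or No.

Yes

Row minima: A → -4, B → -6; maximin = -4.
Column maxima: X → 2, Y → -4, Z → 3; minimax = -4.
maximin = minimax = -4, so a saddle point exists.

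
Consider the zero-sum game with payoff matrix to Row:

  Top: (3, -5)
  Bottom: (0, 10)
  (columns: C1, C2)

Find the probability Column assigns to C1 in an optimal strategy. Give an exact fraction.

Row minima: Top → -5, Bottom → 0; maximin = 0.
Column maxima: C1 → 3, C2 → 10; minimax = 3.
0 ≠ 3, so there is no saddle point; optimal play is mixed.
Let Row play Top with probability p. Expected payoff against C1: 3p + 0(1−p) = 3p; against C2: (-5)p + 10(1−p) = −15p + 10.
Setting these equal: 3p = −15p + 10 ⇒ 18p = 10 ⇒ p = 5/9, and the value is (3)·(5/9) = 5/3.
For Column: with q = P(C1), equating Top's and Bottom's payoffs gives 8q − 5 = −10q + 10 ⇒ q = 5/6.

5/6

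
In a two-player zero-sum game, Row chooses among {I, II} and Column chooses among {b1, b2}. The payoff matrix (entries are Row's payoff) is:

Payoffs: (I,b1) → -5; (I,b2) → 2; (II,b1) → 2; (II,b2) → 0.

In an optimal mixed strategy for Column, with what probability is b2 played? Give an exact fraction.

Row minima: I → -5, II → 0; maximin = 0.
Column maxima: b1 → 2, b2 → 2; minimax = 2.
0 ≠ 2, so there is no saddle point; optimal play is mixed.
Let Row play I with probability p. Expected payoff against b1: (-5)p + 2(1−p) = −7p + 2; against b2: 2p + 0(1−p) = 2p.
Setting these equal: −7p + 2 = 2p ⇒ −9p = -2 ⇒ p = 2/9, and the value is (-7)·(2/9) + 2 = 4/9.
For Column: with q = P(b1), equating I's and II's payoffs gives −7q + 2 = 2q ⇒ q = 2/9.

7/9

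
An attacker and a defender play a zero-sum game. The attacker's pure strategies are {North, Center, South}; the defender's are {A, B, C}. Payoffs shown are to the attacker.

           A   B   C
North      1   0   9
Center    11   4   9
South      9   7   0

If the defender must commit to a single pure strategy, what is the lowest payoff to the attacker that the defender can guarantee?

Column maxima: A → 11, B → 7, C → 9.
The smallest of these is 7.

7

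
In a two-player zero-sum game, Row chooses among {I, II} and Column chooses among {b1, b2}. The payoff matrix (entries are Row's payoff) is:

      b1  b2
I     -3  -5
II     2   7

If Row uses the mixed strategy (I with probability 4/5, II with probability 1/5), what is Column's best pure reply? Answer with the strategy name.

b2

If Column plays b1, Row's expected payoff is (4/5)·(-3) + (1/5)·2 = -2.
If Column plays b2, Row's expected payoff is (4/5)·(-5) + (1/5)·7 = -13/5.
Column minimizes Row's payoff; the smallest is -13/5, so the best response is b2.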